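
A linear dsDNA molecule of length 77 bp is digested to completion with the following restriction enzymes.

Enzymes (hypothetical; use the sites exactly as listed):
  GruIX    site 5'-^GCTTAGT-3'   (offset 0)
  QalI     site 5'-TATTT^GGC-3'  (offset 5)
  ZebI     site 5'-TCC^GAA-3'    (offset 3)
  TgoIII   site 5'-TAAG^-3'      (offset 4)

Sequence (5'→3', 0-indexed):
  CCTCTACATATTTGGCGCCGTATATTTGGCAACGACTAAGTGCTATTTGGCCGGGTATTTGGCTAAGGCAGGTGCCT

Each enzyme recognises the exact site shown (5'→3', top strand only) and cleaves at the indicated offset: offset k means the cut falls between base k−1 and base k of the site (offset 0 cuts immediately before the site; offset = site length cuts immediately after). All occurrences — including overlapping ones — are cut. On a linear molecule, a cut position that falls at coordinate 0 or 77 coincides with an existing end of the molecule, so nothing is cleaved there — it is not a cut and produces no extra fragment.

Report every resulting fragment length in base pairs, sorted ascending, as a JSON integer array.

Site scan:
  GruIX (GCTTAGT, off=0): no sites
  QalI (TATTTGGC, off=5): starts [8, 22, 43, 55] → cuts [13, 27, 48, 60]
  ZebI (TCCGAA, off=3): no sites
  TgoIII (TAAG, off=4): starts [36, 63] → cuts [40, 67]

All cut coordinates (distinct, sorted): [13, 27, 40, 48, 60, 67]

Fragments:
  [0,13): 13 bp
  [13,27): 14 bp
  [27,40): 13 bp
  [40,48): 8 bp
  [48,60): 12 bp
  [60,67): 7 bp
  [67,77): 10 bp

[7,8,10,12,13,13,14]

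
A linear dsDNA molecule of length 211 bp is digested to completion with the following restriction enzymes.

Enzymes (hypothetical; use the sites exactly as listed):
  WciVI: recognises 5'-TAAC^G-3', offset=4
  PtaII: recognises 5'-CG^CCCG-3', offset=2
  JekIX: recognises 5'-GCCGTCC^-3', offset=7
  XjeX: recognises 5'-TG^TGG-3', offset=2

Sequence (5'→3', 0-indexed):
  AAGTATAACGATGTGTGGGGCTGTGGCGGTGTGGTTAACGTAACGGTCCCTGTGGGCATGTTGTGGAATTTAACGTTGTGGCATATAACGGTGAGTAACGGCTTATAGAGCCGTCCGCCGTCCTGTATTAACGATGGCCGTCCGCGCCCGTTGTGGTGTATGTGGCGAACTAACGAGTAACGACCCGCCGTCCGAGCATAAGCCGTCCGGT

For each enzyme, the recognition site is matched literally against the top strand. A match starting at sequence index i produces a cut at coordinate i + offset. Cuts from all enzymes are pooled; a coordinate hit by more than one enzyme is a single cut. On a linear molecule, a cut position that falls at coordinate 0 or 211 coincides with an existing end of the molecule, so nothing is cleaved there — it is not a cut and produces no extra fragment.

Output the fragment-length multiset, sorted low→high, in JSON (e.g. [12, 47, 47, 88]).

[3,3,4,5,6,7,7,7,8,8,8,8,9,9,9,10,11,11,11,11,12,12,15,17]

Per-enzyme occurrences:
  WciVI TAACG/4: at [5, 35, 40, 70, 85, 95, 128, 170, 177] ⇒ [9, 39, 44, 74, 89, 99, 132, 174, 181]
  PtaII CGCCCG/2: at [144] ⇒ [146]
  JekIX GCCGTCC/7: at [109, 116, 136, 186, 201] ⇒ [116, 123, 143, 193, 208]
  XjeX TGTGG/2: at [13, 21, 29, 50, 61, 76, 151, 160] ⇒ [15, 23, 31, 52, 63, 78, 153, 162]

Pooled cuts: [9, 15, 23, 31, 39, 44, 52, 63, 74, 78, 89, 99, 116, 123, 132, 143, 146, 153, 162, 174, 181, 193, 208]

Fragments:
  [0,9): 9 bp
  [9,15): 6 bp
  [15,23): 8 bp
  [23,31): 8 bp
  [31,39): 8 bp
  [39,44): 5 bp
  [44,52): 8 bp
  [52,63): 11 bp
  [63,74): 11 bp
  [74,78): 4 bp
  [78,89): 11 bp
  [89,99): 10 bp
  [99,116): 17 bp
  [116,123): 7 bp
  [123,132): 9 bp
  [132,143): 11 bp
  [143,146): 3 bp
  [146,153): 7 bp
  [153,162): 9 bp
  [162,174): 12 bp
  [174,181): 7 bp
  [181,193): 12 bp
  [193,208): 15 bp
  [208,211): 3 bp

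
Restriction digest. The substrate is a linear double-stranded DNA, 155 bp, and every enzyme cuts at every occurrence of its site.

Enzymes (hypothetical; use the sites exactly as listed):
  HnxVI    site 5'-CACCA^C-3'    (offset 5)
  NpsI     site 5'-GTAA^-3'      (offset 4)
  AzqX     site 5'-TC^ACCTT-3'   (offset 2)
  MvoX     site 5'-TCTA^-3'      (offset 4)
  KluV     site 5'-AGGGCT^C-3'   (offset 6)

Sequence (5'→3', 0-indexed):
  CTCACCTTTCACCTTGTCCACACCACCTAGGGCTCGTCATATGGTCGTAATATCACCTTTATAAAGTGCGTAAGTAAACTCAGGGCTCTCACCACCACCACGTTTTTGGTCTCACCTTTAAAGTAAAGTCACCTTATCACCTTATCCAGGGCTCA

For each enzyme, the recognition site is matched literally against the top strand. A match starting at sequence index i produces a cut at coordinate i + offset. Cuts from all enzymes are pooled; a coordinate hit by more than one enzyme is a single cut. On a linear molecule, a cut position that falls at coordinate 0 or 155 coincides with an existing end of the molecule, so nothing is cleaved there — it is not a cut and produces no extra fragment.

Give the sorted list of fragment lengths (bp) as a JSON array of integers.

[2,3,3,3,4,4,4,7,7,8,9,10,13,13,15,15,16,19]

Per-enzyme occurrences:
  HnxVI CACCAC/5: at [20, 89, 92, 95] ⇒ [25, 94, 97, 100]
  NpsI GTAA/4: at [46, 69, 73, 122] ⇒ [50, 73, 77, 126]
  AzqX TCACCTT/2: at [1, 8, 52, 111, 128, 136] ⇒ [3, 10, 54, 113, 130, 138]
  MvoX (TCTA, off=4): no sites
  KluV AGGGCTC/6: at [28, 81, 147] ⇒ [34, 87, 153]

Pooled cuts: [3, 10, 25, 34, 50, 54, 73, 77, 87, 94, 97, 100, 113, 126, 130, 138, 153]

Fragment lengths:
  [0,3): 3 bp
  [3,10): 7 bp
  [10,25): 15 bp
  [25,34): 9 bp
  [34,50): 16 bp
  [50,54): 4 bp
  [54,73): 19 bp
  [73,77): 4 bp
  [77,87): 10 bp
  [87,94): 7 bp
  [94,97): 3 bp
  [97,100): 3 bp
  [100,113): 13 bp
  [113,126): 13 bp
  [126,130): 4 bp
  [130,138): 8 bp
  [138,153): 15 bp
  [153,155): 2 bp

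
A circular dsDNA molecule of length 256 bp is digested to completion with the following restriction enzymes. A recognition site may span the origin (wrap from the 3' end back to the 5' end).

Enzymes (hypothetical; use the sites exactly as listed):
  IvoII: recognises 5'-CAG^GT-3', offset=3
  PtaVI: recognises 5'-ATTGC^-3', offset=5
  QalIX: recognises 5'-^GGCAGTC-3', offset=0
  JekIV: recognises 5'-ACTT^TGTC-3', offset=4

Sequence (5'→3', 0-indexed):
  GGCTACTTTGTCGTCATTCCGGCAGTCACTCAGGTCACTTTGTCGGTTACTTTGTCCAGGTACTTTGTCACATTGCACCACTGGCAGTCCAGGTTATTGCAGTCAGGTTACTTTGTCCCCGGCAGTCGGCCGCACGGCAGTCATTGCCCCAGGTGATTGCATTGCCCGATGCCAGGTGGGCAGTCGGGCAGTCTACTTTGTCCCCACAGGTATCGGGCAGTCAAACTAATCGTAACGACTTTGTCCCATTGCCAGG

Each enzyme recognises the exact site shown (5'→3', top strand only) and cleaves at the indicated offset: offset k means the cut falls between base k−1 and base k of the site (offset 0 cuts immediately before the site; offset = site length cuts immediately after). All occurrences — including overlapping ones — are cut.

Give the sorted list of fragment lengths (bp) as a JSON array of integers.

[3,5,5,6,6,6,6,7,7,7,7,8,8,8,10,10,11,11,11,12,12,12,12,12,13,15,26]

Scan for sites:
  IvoII (CAGGT, off=3): starts [30, 56, 89, 103, 149, 172, 206] → cuts [33, 59, 92, 106, 152, 175, 209]
  PtaVI (ATTGC, off=5): starts [71, 95, 142, 155, 160, 247] → cuts [76, 100, 147, 160, 165, 252]
  QalIX (GGCAGTC, off=0): starts [20, 82, 120, 135, 178, 186, 215] → cuts [20, 82, 120, 135, 178, 186, 215]
  JekIV (ACTTTGTC, off=4): starts [4, 36, 48, 61, 109, 194, 237] → cuts [8, 40, 52, 65, 113, 198, 241]

All cut coordinates (distinct, sorted): [8, 20, 33, 40, 52, 59, 65, 76, 82, 92, 100, 106, 113, 120, 135, 147, 152, 160, 165, 175, 178, 186, 198, 209, 215, 241, 252]

Fragments:
  8→20: 12 bp
  20→33: 13 bp
  33→40: 7 bp
  40→52: 12 bp
  52→59: 7 bp
  59→65: 6 bp
  65→76: 11 bp
  76→82: 6 bp
  82→92: 10 bp
  92→100: 8 bp
  100→106: 6 bp
  106→113: 7 bp
  113→120: 7 bp
  120→135: 15 bp
  135→147: 12 bp
  147→152: 5 bp
  152→160: 8 bp
  160→165: 5 bp
  165→175: 10 bp
  175→178: 3 bp
  178→186: 8 bp
  186→198: 12 bp
  198→209: 11 bp
  209→215: 6 bp
  215→241: 26 bp
  241→252: 11 bp
  252→8 (wrap): 256-252+8 = 12 bp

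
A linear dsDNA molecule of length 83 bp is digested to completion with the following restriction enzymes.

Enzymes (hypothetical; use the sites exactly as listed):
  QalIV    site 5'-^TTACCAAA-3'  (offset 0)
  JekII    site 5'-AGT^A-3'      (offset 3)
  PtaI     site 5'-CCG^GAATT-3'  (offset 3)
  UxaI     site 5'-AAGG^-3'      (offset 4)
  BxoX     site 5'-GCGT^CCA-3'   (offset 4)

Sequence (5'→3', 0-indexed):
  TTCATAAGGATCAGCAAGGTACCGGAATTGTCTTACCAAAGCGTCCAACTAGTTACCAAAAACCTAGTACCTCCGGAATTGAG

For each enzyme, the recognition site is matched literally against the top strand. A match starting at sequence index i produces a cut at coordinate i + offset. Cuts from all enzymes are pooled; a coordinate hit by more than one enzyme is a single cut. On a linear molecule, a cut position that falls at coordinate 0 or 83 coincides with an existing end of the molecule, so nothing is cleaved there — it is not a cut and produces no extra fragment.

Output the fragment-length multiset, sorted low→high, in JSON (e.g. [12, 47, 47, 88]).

[5,7,8,8,8,9,10,12,16]

Per-enzyme occurrences:
  QalIV (TTACCAAA, off=0): starts [32, 52] → cuts [32, 52]
  JekII (AGTA, off=3): starts [65] → cuts [68]
  PtaI (CCGGAATT, off=3): starts [21, 72] → cuts [24, 75]
  UxaI (AAGG, off=4): starts [5, 15] → cuts [9, 19]
  BxoX (GCGTCCA, off=4): starts [40] → cuts [44]

Pooled cuts: [9, 19, 24, 32, 44, 52, 68, 75]

Fragments:
  [0,9): 9 bp
  [9,19): 10 bp
  [19,24): 5 bp
  [24,32): 8 bp
  [32,44): 12 bp
  [44,52): 8 bp
  [52,68): 16 bp
  [68,75): 7 bp
  [75,83): 8 bp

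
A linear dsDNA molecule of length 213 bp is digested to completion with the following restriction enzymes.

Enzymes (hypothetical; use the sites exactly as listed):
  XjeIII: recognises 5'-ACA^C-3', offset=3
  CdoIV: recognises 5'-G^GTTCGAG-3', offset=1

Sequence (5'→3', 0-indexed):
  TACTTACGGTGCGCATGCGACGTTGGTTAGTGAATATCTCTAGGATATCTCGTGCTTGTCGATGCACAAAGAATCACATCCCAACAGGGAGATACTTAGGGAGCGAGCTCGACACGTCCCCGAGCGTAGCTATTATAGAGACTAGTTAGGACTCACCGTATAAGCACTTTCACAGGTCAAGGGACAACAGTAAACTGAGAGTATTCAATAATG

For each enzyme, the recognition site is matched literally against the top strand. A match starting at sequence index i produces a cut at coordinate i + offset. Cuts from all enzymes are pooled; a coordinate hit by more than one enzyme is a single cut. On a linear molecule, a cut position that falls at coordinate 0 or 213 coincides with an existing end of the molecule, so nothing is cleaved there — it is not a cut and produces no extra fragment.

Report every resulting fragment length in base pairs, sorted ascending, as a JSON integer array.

Per-enzyme occurrences:
  XjeIII (ACAC, off=3): starts [111] → cuts [114]
  CdoIV (GGTTCGAG, off=1): no sites

Pooled cuts: [114]

Fragment lengths:
  [0,114): 114 bp
  [114,213): 99 bp

[99,114]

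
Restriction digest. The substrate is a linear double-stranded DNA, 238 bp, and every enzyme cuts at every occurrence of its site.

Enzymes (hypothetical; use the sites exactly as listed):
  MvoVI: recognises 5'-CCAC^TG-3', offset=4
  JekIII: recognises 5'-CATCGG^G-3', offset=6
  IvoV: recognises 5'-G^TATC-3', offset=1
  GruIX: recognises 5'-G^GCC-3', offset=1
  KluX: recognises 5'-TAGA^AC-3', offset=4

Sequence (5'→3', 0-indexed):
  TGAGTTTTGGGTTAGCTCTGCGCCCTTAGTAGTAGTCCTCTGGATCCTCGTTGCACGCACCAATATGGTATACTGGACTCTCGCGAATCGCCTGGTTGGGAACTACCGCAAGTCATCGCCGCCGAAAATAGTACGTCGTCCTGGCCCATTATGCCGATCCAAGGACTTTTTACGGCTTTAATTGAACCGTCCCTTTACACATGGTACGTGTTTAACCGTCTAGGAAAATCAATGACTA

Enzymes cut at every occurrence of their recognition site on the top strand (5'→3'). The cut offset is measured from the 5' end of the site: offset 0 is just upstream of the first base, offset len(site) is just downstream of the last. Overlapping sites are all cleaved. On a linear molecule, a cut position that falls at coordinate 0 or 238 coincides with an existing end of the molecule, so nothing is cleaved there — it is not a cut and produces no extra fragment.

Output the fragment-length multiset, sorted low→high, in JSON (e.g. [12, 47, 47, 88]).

[95,143]

Site scan:
  MvoVI (CCACTG, off=4): no sites
  JekIII (CATCGGG, off=6): no sites
  IvoV (GTATC, off=1): no sites
  GruIX GGCC/1: at [142] ⇒ [143]
  KluX (TAGAAC, off=4): no sites

Pooled cuts: [143]

Fragment lengths:
  [0,143): 143 bp
  [143,238): 95 bp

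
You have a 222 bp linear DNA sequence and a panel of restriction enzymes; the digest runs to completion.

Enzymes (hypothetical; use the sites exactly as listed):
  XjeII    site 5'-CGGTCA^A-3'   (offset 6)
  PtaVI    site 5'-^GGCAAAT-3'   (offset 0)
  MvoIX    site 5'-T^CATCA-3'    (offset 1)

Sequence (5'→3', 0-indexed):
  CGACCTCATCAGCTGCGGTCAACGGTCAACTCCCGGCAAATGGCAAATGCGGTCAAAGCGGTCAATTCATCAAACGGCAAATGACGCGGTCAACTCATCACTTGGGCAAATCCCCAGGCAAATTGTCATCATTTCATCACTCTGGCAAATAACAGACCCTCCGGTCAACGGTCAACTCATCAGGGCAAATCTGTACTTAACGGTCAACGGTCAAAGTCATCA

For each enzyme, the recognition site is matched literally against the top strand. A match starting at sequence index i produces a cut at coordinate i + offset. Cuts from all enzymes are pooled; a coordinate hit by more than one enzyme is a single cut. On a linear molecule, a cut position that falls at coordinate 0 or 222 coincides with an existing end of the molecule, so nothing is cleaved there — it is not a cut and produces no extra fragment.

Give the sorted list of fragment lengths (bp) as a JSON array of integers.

Site scan:
  XjeII (CGGTCAA, off=6): starts [15, 22, 49, 58, 86, 161, 168, 200, 207] → cuts [21, 28, 55, 64, 92, 167, 174, 206, 213]
  PtaVI (GGCAAAT, off=0): starts [34, 41, 75, 104, 116, 143, 183] → cuts [34, 41, 75, 104, 116, 143, 183]
  MvoIX (TCATCA, off=1): starts [5, 66, 94, 125, 133, 176, 216] → cuts [6, 67, 95, 126, 134, 177, 217]

All cut coordinates (distinct, sorted): [6, 21, 28, 34, 41, 55, 64, 67, 75, 92, 95, 104, 116, 126, 134, 143, 167, 174, 177, 183, 206, 213, 217]

Fragments:
  [0,6): 6 bp
  [6,21): 15 bp
  [21,28): 7 bp
  [28,34): 6 bp
  [34,41): 7 bp
  [41,55): 14 bp
  [55,64): 9 bp
  [64,67): 3 bp
  [67,75): 8 bp
  [75,92): 17 bp
  [92,95): 3 bp
  [95,104): 9 bp
  [104,116): 12 bp
  [116,126): 10 bp
  [126,134): 8 bp
  [134,143): 9 bp
  [143,167): 24 bp
  [167,174): 7 bp
  [174,177): 3 bp
  [177,183): 6 bp
  [183,206): 23 bp
  [206,213): 7 bp
  [213,217): 4 bp
  [217,222): 5 bp

[3,3,3,4,5,6,6,6,7,7,7,7,8,8,9,9,9,10,12,14,15,17,23,24]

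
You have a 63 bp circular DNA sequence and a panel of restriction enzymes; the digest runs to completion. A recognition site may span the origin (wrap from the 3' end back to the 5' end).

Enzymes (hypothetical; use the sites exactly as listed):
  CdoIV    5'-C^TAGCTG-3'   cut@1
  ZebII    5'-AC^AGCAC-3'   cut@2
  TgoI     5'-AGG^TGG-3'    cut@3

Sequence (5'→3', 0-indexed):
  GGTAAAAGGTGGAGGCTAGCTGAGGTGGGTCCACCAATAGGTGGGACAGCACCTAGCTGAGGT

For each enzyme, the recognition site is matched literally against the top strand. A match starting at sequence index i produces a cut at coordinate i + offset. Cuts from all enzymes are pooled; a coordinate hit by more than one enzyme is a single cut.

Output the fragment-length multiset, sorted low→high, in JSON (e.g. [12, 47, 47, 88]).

[6,6,7,9,9,10,16]

Scan for sites:
  CdoIV CTAGCTG/1: at [15, 52] ⇒ [16, 53]
  ZebII ACAGCAC/2: at [45] ⇒ [47]
  TgoI AGGTGG/3: at [6, 22, 38, 59] ⇒ [9, 25, 41, 62]

Pooled cuts: [9, 16, 25, 41, 47, 53, 62]

Fragment lengths:
  9→16: 7 bp
  16→25: 9 bp
  25→41: 16 bp
  41→47: 6 bp
  47→53: 6 bp
  53→62: 9 bp
  62→9 (wrap): 63-62+9 = 10 bp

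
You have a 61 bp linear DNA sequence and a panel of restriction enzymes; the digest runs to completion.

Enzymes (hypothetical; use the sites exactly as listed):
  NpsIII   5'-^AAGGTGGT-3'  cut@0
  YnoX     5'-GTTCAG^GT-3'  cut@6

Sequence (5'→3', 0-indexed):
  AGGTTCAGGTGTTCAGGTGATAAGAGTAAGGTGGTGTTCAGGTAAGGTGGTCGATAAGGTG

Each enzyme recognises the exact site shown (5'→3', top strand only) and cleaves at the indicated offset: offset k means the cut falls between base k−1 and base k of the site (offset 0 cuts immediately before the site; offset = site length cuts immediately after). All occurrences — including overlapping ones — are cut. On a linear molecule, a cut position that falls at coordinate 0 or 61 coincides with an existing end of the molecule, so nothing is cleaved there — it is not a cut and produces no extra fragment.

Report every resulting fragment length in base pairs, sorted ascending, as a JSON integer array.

[2,8,8,11,14,18]

Site scan:
  NpsIII AAGGTGGT/0: at [27, 43] ⇒ [27, 43]
  YnoX GTTCAGGT/6: at [2, 10, 35] ⇒ [8, 16, 41]

All cut coordinates (distinct, sorted): [8, 16, 27, 41, 43]

Fragment lengths:
  [0,8): 8 bp
  [8,16): 8 bp
  [16,27): 11 bp
  [27,41): 14 bp
  [41,43): 2 bp
  [43,61): 18 bp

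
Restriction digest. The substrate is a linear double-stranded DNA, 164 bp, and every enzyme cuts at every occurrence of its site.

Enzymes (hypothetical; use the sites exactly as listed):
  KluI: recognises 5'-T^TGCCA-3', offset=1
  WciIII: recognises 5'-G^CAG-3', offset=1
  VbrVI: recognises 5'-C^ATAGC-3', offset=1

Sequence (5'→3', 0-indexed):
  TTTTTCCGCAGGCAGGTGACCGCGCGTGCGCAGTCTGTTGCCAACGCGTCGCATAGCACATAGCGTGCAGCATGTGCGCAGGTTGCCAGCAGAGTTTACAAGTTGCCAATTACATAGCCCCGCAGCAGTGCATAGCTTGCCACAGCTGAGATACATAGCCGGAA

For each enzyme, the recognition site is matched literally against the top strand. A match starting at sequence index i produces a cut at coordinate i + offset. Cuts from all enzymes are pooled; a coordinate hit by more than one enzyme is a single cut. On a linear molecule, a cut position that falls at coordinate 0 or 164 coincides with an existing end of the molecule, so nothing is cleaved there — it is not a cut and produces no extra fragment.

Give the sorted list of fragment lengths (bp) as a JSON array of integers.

Site scan:
  KluI TTGCCA/1: at [37, 82, 102, 136] ⇒ [38, 83, 103, 137]
  WciIII GCAG/1: at [7, 11, 29, 66, 77, 88, 121, 124] ⇒ [8, 12, 30, 67, 78, 89, 122, 125]
  VbrVI CATAGC/1: at [51, 58, 112, 130, 153] ⇒ [52, 59, 113, 131, 154]

All cut coordinates (distinct, sorted): [8, 12, 30, 38, 52, 59, 67, 78, 83, 89, 103, 113, 122, 125, 131, 137, 154]

Fragment lengths:
  [0,8): 8 bp
  [8,12): 4 bp
  [12,30): 18 bp
  [30,38): 8 bp
  [38,52): 14 bp
  [52,59): 7 bp
  [59,67): 8 bp
  [67,78): 11 bp
  [78,83): 5 bp
  [83,89): 6 bp
  [89,103): 14 bp
  [103,113): 10 bp
  [113,122): 9 bp
  [122,125): 3 bp
  [125,131): 6 bp
  [131,137): 6 bp
  [137,154): 17 bp
  [154,164): 10 bp

[3,4,5,6,6,6,7,8,8,8,9,10,10,11,14,14,17,18]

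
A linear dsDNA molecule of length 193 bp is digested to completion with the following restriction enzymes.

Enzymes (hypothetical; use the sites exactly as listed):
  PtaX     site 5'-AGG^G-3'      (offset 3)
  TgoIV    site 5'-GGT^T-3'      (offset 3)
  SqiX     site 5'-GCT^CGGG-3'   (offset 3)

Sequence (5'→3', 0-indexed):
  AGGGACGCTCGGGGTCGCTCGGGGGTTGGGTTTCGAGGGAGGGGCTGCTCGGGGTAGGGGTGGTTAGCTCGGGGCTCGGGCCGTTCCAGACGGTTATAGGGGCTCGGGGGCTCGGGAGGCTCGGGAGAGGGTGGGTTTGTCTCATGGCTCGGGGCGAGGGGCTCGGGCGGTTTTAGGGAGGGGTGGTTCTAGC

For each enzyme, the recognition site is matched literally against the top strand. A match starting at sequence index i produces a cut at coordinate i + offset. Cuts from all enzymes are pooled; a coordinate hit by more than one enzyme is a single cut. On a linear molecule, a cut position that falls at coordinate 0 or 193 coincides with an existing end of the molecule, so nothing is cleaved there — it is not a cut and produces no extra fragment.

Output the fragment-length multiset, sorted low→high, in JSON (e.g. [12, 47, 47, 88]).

Scan for sites:
  PtaX AGGG/3: at [0, 35, 39, 55, 97, 127, 156, 174, 178] ⇒ [3, 38, 42, 58, 100, 130, 159, 177, 181]
  TgoIV GGTT/3: at [23, 28, 61, 91, 133, 168, 184] ⇒ [26, 31, 64, 94, 136, 171, 187]
  SqiX GCTCGGG/3: at [6, 16, 46, 66, 73, 101, 109, 118, 146, 160] ⇒ [9, 19, 49, 69, 76, 104, 112, 121, 149, 163]

Pooled cuts: [3, 9, 19, 26, 31, 38, 42, 49, 58, 64, 69, 76, 94, 100, 104, 112, 121, 130, 136, 149, 159, 163, 171, 177, 181, 187]

Fragment lengths:
  [0,3): 3 bp
  [3,9): 6 bp
  [9,19): 10 bp
  [19,26): 7 bp
  [26,31): 5 bp
  [31,38): 7 bp
  [38,42): 4 bp
  [42,49): 7 bp
  [49,58): 9 bp
  [58,64): 6 bp
  [64,69): 5 bp
  [69,76): 7 bp
  [76,94): 18 bp
  [94,100): 6 bp
  [100,104): 4 bp
  [104,112): 8 bp
  [112,121): 9 bp
  [121,130): 9 bp
  [130,136): 6 bp
  [136,149): 13 bp
  [149,159): 10 bp
  [159,163): 4 bp
  [163,171): 8 bp
  [171,177): 6 bp
  [177,181): 4 bp
  [181,187): 6 bp
  [187,193): 6 bp

[3,4,4,4,4,5,5,6,6,6,6,6,6,6,7,7,7,7,8,8,9,9,9,10,10,13,18]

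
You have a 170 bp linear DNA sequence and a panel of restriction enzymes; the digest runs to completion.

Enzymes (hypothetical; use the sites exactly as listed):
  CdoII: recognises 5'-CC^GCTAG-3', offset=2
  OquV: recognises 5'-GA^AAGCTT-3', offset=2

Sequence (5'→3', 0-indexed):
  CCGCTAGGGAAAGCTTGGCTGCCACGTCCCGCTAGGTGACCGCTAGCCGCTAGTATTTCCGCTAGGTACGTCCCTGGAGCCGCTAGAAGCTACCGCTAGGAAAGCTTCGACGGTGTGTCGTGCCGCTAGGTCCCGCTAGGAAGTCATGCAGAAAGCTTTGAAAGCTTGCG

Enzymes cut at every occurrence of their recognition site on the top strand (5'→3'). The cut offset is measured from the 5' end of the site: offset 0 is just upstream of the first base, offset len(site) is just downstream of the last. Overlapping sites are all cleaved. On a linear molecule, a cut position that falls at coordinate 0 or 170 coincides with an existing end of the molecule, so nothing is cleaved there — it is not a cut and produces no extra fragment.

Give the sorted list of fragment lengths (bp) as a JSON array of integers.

Site scan:
  CdoII (CCGCTAG, off=2): starts [0, 28, 39, 46, 58, 79, 92, 122, 132] → cuts [2, 30, 41, 48, 60, 81, 94, 124, 134]
  OquV (GAAAGCTT, off=2): starts [8, 99, 150, 159] → cuts [10, 101, 152, 161]

All cut coordinates (distinct, sorted): [2, 10, 30, 41, 48, 60, 81, 94, 101, 124, 134, 152, 161]

Fragment lengths:
  [0,2): 2 bp
  [2,10): 8 bp
  [10,30): 20 bp
  [30,41): 11 bp
  [41,48): 7 bp
  [48,60): 12 bp
  [60,81): 21 bp
  [81,94): 13 bp
  [94,101): 7 bp
  [101,124): 23 bp
  [124,134): 10 bp
  [134,152): 18 bp
  [152,161): 9 bp
  [161,170): 9 bp

[2,7,7,8,9,9,10,11,12,13,18,20,21,23]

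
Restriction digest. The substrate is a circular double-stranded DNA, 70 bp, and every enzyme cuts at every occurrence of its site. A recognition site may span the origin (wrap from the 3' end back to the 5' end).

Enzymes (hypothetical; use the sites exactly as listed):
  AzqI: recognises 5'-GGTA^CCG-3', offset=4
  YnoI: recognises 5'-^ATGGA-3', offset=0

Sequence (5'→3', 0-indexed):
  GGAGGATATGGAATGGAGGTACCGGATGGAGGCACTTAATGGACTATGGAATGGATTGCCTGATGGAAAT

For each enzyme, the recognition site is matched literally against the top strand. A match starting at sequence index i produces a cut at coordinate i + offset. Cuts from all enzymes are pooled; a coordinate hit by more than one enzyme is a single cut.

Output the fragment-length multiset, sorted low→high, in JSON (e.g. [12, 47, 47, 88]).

[4,5,5,6,7,9,9,12,13]

Scan for sites:
  AzqI GGTACCG/4: at [17] ⇒ [21]
  YnoI ATGGA/0: at [7, 12, 25, 38, 45, 50, 62, 68] ⇒ [7, 12, 25, 38, 45, 50, 62, 68]

Pooled cuts: [7, 12, 21, 25, 38, 45, 50, 62, 68]

Fragments:
  7→12: 5 bp
  12→21: 9 bp
  21→25: 4 bp
  25→38: 13 bp
  38→45: 7 bp
  45→50: 5 bp
  50→62: 12 bp
  62→68: 6 bp
  68→7 (wrap): 70-68+7 = 9 bp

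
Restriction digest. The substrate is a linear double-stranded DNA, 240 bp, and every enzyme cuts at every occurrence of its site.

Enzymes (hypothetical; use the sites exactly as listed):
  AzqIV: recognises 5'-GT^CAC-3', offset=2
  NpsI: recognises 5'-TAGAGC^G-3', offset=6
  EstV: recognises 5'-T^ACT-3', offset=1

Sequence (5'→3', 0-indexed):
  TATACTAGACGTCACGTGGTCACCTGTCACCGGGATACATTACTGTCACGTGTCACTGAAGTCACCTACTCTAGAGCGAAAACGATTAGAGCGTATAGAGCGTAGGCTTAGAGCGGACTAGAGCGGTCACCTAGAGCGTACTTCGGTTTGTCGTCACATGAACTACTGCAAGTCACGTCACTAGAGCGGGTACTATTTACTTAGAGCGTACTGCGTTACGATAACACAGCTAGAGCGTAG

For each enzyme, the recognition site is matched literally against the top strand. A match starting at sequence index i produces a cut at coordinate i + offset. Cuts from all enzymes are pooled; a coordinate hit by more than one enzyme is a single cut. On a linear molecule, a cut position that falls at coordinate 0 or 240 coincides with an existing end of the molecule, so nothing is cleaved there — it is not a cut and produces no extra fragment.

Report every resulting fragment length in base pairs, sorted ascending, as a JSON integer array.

Per-enzyme occurrences:
  AzqIV (GTCAC, off=2): starts [10, 18, 25, 44, 51, 60, 125, 152, 171, 176] → cuts [12, 20, 27, 46, 53, 62, 127, 154, 173, 178]
  NpsI (TAGAGCG, off=6): starts [71, 86, 95, 108, 118, 131, 181, 201, 230] → cuts [77, 92, 101, 114, 124, 137, 187, 207, 236]
  EstV (TACT, off=1): starts [2, 40, 66, 138, 163, 190, 197, 208] → cuts [3, 41, 67, 139, 164, 191, 198, 209]

Pooled cuts: [3, 12, 20, 27, 41, 46, 53, 62, 67, 77, 92, 101, 114, 124, 127, 137, 139, 154, 164, 173, 178, 187, 191, 198, 207, 209, 236]

Fragments:
  [0,3): 3 bp
  [3,12): 9 bp
  [12,20): 8 bp
  [20,27): 7 bp
  [27,41): 14 bp
  [41,46): 5 bp
  [46,53): 7 bp
  [53,62): 9 bp
  [62,67): 5 bp
  [67,77): 10 bp
  [77,92): 15 bp
  [92,101): 9 bp
  [101,114): 13 bp
  [114,124): 10 bp
  [124,127): 3 bp
  [127,137): 10 bp
  [137,139): 2 bp
  [139,154): 15 bp
  [154,164): 10 bp
  [164,173): 9 bp
  [173,178): 5 bp
  [178,187): 9 bp
  [187,191): 4 bp
  [191,198): 7 bp
  [198,207): 9 bp
  [207,209): 2 bp
  [209,236): 27 bp
  [236,240): 4 bp

[2,2,3,3,4,4,5,5,5,7,7,7,8,9,9,9,9,9,9,10,10,10,10,13,14,15,15,27]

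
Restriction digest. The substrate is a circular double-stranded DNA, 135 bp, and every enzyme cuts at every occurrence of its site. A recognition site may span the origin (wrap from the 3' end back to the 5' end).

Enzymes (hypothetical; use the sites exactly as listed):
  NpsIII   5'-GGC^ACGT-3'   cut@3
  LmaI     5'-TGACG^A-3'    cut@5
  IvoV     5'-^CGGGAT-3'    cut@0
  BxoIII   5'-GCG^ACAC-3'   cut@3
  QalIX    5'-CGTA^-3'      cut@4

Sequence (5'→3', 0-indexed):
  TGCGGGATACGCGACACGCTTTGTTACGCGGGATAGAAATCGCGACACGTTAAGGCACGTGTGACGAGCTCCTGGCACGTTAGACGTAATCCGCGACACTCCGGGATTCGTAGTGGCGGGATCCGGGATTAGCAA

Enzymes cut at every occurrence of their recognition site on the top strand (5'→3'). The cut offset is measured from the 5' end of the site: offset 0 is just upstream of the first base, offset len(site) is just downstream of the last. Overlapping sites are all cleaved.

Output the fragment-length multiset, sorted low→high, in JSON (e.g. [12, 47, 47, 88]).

[4,6,7,7,10,10,11,11,12,12,14,15,16]

Site scan:
  NpsIII (GGCACGT, off=3): starts [53, 73] → cuts [56, 76]
  LmaI (TGACGA, off=5): starts [61] → cuts [66]
  IvoV (CGGGAT, off=0): starts [2, 28, 101, 116, 123] → cuts [2, 28, 101, 116, 123]
  BxoIII (GCGACAC, off=3): starts [10, 41, 92] → cuts [13, 44, 95]
  QalIX (CGTA, off=4): starts [84, 108] → cuts [88, 112]

All cut coordinates (distinct, sorted): [2, 13, 28, 44, 56, 66, 76, 88, 95, 101, 112, 116, 123]

Fragments:
  2→13: 11 bp
  13→28: 15 bp
  28→44: 16 bp
  44→56: 12 bp
  56→66: 10 bp
  66→76: 10 bp
  76→88: 12 bp
  88→95: 7 bp
  95→101: 6 bp
  101→112: 11 bp
  112→116: 4 bp
  116→123: 7 bp
  123→2 (wrap): 135-123+2 = 14 bp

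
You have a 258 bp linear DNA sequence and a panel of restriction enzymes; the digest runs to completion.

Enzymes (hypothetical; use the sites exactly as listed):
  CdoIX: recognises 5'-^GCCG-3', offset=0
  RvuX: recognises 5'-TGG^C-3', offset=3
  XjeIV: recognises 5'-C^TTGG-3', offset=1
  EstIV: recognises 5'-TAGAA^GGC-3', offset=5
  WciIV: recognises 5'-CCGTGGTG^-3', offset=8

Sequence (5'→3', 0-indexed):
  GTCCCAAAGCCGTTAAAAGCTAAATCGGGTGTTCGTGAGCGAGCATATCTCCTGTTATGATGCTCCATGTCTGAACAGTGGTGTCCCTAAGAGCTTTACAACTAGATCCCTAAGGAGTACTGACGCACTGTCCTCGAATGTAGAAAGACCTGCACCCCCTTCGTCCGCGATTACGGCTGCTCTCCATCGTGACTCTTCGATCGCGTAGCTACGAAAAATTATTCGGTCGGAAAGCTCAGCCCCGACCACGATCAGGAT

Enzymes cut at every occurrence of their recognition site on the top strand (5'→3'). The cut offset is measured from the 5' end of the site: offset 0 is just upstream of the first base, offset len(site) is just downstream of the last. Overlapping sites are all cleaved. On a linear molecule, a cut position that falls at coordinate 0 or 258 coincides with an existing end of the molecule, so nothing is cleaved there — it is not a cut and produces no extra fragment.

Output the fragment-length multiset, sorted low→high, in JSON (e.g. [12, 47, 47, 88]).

Site scan:
  CdoIX (GCCG, off=0): starts [8] → cuts [8]
  RvuX (TGGC, off=3): no sites
  XjeIV (CTTGG, off=1): no sites
  EstIV (TAGAAGGC, off=5): no sites
  WciIV (CCGTGGTG, off=8): no sites

All cut coordinates (distinct, sorted): [8]

Fragment lengths:
  [0,8): 8 bp
  [8,258): 250 bp

[8,250]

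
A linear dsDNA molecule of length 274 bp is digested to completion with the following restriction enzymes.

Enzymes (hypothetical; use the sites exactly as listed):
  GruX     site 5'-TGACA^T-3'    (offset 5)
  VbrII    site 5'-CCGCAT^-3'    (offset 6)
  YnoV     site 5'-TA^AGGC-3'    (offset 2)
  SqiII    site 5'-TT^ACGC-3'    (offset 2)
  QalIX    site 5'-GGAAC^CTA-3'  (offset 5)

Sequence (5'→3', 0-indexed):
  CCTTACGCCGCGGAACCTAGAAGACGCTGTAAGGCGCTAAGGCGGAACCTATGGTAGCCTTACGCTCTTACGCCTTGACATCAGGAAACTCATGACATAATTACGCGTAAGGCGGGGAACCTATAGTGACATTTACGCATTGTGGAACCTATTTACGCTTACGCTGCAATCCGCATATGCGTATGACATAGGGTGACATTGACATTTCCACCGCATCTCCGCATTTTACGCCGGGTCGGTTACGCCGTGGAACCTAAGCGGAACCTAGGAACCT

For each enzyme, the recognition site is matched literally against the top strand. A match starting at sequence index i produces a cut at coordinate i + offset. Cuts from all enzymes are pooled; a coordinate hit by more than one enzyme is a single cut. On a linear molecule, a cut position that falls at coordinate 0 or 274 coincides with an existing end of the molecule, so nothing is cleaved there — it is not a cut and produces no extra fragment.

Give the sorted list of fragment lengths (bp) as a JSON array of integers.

[3,3,4,5,6,6,6,7,8,8,8,9,10,10,11,11,11,11,12,12,12,12,13,14,14,15,16,17]

Scan for sites:
  GruX (TGACAT, off=5): starts [75, 92, 126, 183, 193, 199] → cuts [80, 97, 131, 188, 198, 204]
  VbrII (CCGCAT, off=6): starts [170, 210, 218] → cuts [176, 216, 224]
  YnoV (TAAGGC, off=2): starts [29, 37, 107] → cuts [31, 39, 109]
  SqiII (TTACGC, off=2): starts [2, 59, 67, 100, 132, 152, 158, 225, 239] → cuts [4, 61, 69, 102, 134, 154, 160, 227, 241]
  QalIX (GGAACCTA, off=5): starts [11, 43, 115, 143, 248, 259] → cuts [16, 48, 120, 148, 253, 264]

Pooled cuts: [4, 16, 31, 39, 48, 61, 69, 80, 97, 102, 109, 120, 131, 134, 148, 154, 160, 176, 188, 198, 204, 216, 224, 227, 241, 253, 264]

Fragment lengths:
  [0,4): 4 bp
  [4,16): 12 bp
  [16,31): 15 bp
  [31,39): 8 bp
  [39,48): 9 bp
  [48,61): 13 bp
  [61,69): 8 bp
  [69,80): 11 bp
  [80,97): 17 bp
  [97,102): 5 bp
  [102,109): 7 bp
  [109,120): 11 bp
  [120,131): 11 bp
  [131,134): 3 bp
  [134,148): 14 bp
  [148,154): 6 bp
  [154,160): 6 bp
  [160,176): 16 bp
  [176,188): 12 bp
  [188,198): 10 bp
  [198,204): 6 bp
  [204,216): 12 bp
  [216,224): 8 bp
  [224,227): 3 bp
  [227,241): 14 bp
  [241,253): 12 bp
  [253,264): 11 bp
  [264,274): 10 bp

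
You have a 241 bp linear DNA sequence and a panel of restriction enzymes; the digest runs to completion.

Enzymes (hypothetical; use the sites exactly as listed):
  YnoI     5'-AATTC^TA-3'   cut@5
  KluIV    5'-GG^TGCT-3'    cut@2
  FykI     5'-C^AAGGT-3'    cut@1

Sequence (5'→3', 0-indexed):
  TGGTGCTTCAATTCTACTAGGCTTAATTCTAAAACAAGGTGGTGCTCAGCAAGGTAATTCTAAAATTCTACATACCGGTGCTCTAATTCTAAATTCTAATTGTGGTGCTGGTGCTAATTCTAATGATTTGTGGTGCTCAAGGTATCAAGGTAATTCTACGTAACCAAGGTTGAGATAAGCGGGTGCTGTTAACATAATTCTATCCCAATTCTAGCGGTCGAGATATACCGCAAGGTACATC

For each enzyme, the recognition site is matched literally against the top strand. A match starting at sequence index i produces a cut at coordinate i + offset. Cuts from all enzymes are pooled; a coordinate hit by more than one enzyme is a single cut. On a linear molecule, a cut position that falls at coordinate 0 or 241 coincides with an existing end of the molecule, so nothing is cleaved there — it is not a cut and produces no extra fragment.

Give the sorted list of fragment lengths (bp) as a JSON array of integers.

Per-enzyme occurrences:
  YnoI AATTCTA/5: at [9, 24, 55, 63, 84, 91, 115, 151, 195, 206] ⇒ [14, 29, 60, 68, 89, 96, 120, 156, 200, 211]
  KluIV GGTGCT/2: at [1, 40, 76, 103, 109, 131, 181] ⇒ [3, 42, 78, 105, 111, 133, 183]
  FykI CAAGGT/1: at [34, 49, 137, 145, 164, 230] ⇒ [35, 50, 138, 146, 165, 231]

All cut coordinates (distinct, sorted): [3, 14, 29, 35, 42, 50, 60, 68, 78, 89, 96, 105, 111, 120, 133, 138, 146, 156, 165, 183, 200, 211, 231]

Fragments:
  [0,3): 3 bp
  [3,14): 11 bp
  [14,29): 15 bp
  [29,35): 6 bp
  [35,42): 7 bp
  [42,50): 8 bp
  [50,60): 10 bp
  [60,68): 8 bp
  [68,78): 10 bp
  [78,89): 11 bp
  [89,96): 7 bp
  [96,105): 9 bp
  [105,111): 6 bp
  [111,120): 9 bp
  [120,133): 13 bp
  [133,138): 5 bp
  [138,146): 8 bp
  [146,156): 10 bp
  [156,165): 9 bp
  [165,183): 18 bp
  [183,200): 17 bp
  [200,211): 11 bp
  [211,231): 20 bp
  [231,241): 10 bp

[3,5,6,6,7,7,8,8,8,9,9,9,10,10,10,10,11,11,11,13,15,17,18,20]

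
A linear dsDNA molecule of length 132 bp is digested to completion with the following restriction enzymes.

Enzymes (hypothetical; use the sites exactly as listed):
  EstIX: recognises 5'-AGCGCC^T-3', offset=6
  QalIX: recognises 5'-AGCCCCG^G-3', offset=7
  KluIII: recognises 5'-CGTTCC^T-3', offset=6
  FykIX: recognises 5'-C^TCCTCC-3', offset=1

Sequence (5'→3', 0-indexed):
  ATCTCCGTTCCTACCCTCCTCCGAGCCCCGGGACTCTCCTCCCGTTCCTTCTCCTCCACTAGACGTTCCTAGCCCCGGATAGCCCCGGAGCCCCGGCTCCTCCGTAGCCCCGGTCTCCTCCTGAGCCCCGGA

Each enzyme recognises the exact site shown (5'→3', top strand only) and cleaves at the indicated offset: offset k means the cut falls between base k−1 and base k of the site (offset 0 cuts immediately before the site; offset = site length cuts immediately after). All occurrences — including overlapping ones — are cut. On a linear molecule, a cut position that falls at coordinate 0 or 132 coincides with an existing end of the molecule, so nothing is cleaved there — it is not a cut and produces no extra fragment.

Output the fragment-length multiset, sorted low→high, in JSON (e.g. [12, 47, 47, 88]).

[2,2,3,3,5,6,8,8,10,11,12,14,15,15,18]

Scan for sites:
  EstIX (AGCGCCT, off=6): no sites
  QalIX (AGCCCCGG, off=7): starts [23, 70, 80, 88, 105, 123] → cuts [30, 77, 87, 95, 112, 130]
  KluIII (CGTTCCT, off=6): starts [5, 42, 63] → cuts [11, 48, 69]
  FykIX (CTCCTCC, off=1): starts [15, 35, 50, 96, 114] → cuts [16, 36, 51, 97, 115]

All cut coordinates (distinct, sorted): [11, 16, 30, 36, 48, 51, 69, 77, 87, 95, 97, 112, 115, 130]

Fragment lengths:
  [0,11): 11 bp
  [11,16): 5 bp
  [16,30): 14 bp
  [30,36): 6 bp
  [36,48): 12 bp
  [48,51): 3 bp
  [51,69): 18 bp
  [69,77): 8 bp
  [77,87): 10 bp
  [87,95): 8 bp
  [95,97): 2 bp
  [97,112): 15 bp
  [112,115): 3 bp
  [115,130): 15 bp
  [130,132): 2 bp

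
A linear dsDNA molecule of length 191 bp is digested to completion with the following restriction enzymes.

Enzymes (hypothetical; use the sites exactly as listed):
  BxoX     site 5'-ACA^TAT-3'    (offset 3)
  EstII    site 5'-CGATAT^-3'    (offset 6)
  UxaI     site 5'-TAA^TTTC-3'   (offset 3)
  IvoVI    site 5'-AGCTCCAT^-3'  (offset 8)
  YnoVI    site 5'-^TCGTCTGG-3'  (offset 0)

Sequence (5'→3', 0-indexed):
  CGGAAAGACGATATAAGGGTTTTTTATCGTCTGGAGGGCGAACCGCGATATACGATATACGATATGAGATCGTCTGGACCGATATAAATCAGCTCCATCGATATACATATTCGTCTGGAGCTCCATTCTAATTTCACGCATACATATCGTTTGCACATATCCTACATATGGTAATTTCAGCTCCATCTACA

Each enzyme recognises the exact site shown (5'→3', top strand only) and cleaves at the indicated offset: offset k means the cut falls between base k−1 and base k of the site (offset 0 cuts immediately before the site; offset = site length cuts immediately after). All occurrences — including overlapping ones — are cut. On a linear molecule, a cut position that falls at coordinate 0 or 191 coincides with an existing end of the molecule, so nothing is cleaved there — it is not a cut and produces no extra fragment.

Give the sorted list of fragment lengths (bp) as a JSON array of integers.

Per-enzyme occurrences:
  BxoX ACATAT/3: at [104, 141, 154, 163] ⇒ [107, 144, 157, 166]
  EstII CGATAT/6: at [8, 45, 52, 59, 79, 98] ⇒ [14, 51, 58, 65, 85, 104]
  UxaI TAATTTC/3: at [128, 171] ⇒ [131, 174]
  IvoVI AGCTCCAT/8: at [90, 118, 178] ⇒ [98, 126, 186]
  YnoVI TCGTCTGG/0: at [26, 69, 110] ⇒ [26, 69, 110]

Pooled cuts: [14, 26, 51, 58, 65, 69, 85, 98, 104, 107, 110, 126, 131, 144, 157, 166, 174, 186]

Fragments:
  [0,14): 14 bp
  [14,26): 12 bp
  [26,51): 25 bp
  [51,58): 7 bp
  [58,65): 7 bp
  [65,69): 4 bp
  [69,85): 16 bp
  [85,98): 13 bp
  [98,104): 6 bp
  [104,107): 3 bp
  [107,110): 3 bp
  [110,126): 16 bp
  [126,131): 5 bp
  [131,144): 13 bp
  [144,157): 13 bp
  [157,166): 9 bp
  [166,174): 8 bp
  [174,186): 12 bp
  [186,191): 5 bp

[3,3,4,5,5,6,7,7,8,9,12,12,13,13,13,14,16,16,25]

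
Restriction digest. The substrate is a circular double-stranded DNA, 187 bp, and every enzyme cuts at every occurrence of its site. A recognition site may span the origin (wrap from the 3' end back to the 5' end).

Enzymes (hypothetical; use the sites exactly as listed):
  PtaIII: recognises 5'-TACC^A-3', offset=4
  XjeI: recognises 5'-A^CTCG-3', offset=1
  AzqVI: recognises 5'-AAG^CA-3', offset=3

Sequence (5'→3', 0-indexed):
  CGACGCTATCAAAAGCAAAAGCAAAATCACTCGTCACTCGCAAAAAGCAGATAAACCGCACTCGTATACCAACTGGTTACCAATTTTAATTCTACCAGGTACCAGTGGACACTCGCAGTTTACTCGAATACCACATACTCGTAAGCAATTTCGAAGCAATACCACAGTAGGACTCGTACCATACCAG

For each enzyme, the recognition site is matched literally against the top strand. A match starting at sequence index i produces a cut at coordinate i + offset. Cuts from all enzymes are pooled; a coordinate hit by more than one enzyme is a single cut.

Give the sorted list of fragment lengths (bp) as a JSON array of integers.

Per-enzyme occurrences:
  PtaIII TACCA/4: at [66, 77, 92, 99, 128, 159, 176, 181] ⇒ [70, 81, 96, 103, 132, 163, 180, 185]
  XjeI ACTCG/1: at [28, 35, 59, 110, 121, 136, 171] ⇒ [29, 36, 60, 111, 122, 137, 172]
  AzqVI AAGCA/3: at [12, 18, 44, 142, 153] ⇒ [15, 21, 47, 145, 156]

Pooled cuts: [15, 21, 29, 36, 47, 60, 70, 81, 96, 103, 111, 122, 132, 137, 145, 156, 163, 172, 180, 185]

Fragment lengths:
  15→21: 6 bp
  21→29: 8 bp
  29→36: 7 bp
  36→47: 11 bp
  47→60: 13 bp
  60→70: 10 bp
  70→81: 11 bp
  81→96: 15 bp
  96→103: 7 bp
  103→111: 8 bp
  111→122: 11 bp
  122→132: 10 bp
  132→137: 5 bp
  137→145: 8 bp
  145→156: 11 bp
  156→163: 7 bp
  163→172: 9 bp
  172→180: 8 bp
  180→185: 5 bp
  185→15 (wrap): 187-185+15 = 17 bp

[5,5,6,7,7,7,8,8,8,8,9,10,10,11,11,11,11,13,15,17]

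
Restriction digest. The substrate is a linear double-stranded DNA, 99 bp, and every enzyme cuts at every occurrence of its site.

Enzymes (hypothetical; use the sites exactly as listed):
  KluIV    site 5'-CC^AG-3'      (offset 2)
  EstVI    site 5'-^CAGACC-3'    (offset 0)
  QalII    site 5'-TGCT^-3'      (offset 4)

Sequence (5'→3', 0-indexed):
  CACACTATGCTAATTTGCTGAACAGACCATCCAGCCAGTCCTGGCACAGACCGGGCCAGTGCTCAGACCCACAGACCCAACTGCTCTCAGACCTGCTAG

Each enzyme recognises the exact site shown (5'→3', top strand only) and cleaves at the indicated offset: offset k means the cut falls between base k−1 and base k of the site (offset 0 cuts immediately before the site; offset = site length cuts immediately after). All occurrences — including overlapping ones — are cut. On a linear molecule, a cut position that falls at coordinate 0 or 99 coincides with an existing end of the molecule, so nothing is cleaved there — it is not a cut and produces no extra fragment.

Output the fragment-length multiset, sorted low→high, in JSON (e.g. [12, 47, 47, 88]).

Per-enzyme occurrences:
  KluIV (CCAG, off=2): starts [30, 34, 55] → cuts [32, 36, 57]
  EstVI (CAGACC, off=0): starts [22, 46, 63, 71, 87] → cuts [22, 46, 63, 71, 87]
  QalII (TGCT, off=4): starts [7, 15, 59, 81, 93] → cuts [11, 19, 63, 85, 97]

All cut coordinates (distinct, sorted): [11, 19, 22, 32, 36, 46, 57, 63, 71, 85, 87, 97]

Fragment lengths:
  [0,11): 11 bp
  [11,19): 8 bp
  [19,22): 3 bp
  [22,32): 10 bp
  [32,36): 4 bp
  [36,46): 10 bp
  [46,57): 11 bp
  [57,63): 6 bp
  [63,71): 8 bp
  [71,85): 14 bp
  [85,87): 2 bp
  [87,97): 10 bp
  [97,99): 2 bp

[2,2,3,4,6,8,8,10,10,10,11,11,14]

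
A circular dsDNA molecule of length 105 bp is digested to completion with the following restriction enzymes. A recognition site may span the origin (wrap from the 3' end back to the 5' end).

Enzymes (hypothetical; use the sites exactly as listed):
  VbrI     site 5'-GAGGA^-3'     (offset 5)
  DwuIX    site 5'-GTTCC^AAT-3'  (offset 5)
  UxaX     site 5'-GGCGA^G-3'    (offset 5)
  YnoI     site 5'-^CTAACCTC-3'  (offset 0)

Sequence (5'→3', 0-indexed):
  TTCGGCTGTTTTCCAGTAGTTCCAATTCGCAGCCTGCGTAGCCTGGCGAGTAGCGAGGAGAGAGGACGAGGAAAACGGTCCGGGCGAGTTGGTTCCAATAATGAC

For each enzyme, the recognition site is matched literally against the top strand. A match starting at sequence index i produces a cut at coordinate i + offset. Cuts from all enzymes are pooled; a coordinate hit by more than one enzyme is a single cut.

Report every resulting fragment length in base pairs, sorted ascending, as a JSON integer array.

Scan for sites:
  VbrI GAGGA/5: at [54, 61, 67] ⇒ [59, 66, 72]
  DwuIX GTTCCAAT/5: at [18, 91] ⇒ [23, 96]
  UxaX GGCGAG/5: at [44, 82] ⇒ [49, 87]
  YnoI (CTAACCTC, off=0): no sites

All cut coordinates (distinct, sorted): [23, 49, 59, 66, 72, 87, 96]

Fragments:
  23→49: 26 bp
  49→59: 10 bp
  59→66: 7 bp
  66→72: 6 bp
  72→87: 15 bp
  87→96: 9 bp
  96→23 (wrap): 105-96+23 = 32 bp

[6,7,9,10,15,26,32]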